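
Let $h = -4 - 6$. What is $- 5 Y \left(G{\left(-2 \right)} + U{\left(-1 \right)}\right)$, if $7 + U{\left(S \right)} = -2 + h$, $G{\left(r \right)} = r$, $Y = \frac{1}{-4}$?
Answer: $- \frac{105}{4} \approx -26.25$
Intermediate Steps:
$h = -10$ ($h = -4 - 6 = -10$)
$Y = - \frac{1}{4} \approx -0.25$
$U{\left(S \right)} = -19$ ($U{\left(S \right)} = -7 - 12 = -19$)
$- 5 Y \left(G{\left(-2 \right)} + U{\left(-1 \right)}\right) = \left(-5\right) \left(- \frac{1}{4}\right) \left(-2 - 19\right) = \frac{5}{4} \left(-21\right) = - \frac{105}{4}$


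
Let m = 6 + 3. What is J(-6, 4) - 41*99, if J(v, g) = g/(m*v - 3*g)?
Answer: -133949/33 ≈ -4059.1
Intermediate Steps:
m = 9
J(v, g) = g/(-3*g + 9*v) (J(v, g) = g/(9*v - 3*g) = g/(-3*g + 9*v))
J(-6, 4) - 41*99 = (⅓)*4/(-1*4 + 3*(-6)) - 41*99 = (⅓)*4/(-4 - 18) - 4059 = (⅓)*4/(-22) - 4059 = (⅓)*4*(-1/22) - 4059 = -2/33 - 4059 = -133949/33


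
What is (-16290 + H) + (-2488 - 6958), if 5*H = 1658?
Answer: -127022/5 ≈ -25404.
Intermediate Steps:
H = 1658/5 (H = (⅕)*1658 = 1658/5 ≈ 331.60)
(-16290 + H) + (-2488 - 6958) = (-16290 + 1658/5) + (-2488 - 6958) = -79792/5 - 9446 = -127022/5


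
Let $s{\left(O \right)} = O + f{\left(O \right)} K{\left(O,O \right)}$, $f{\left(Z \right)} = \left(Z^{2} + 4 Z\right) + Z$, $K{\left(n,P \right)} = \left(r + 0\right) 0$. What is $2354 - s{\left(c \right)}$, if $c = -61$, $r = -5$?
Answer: $2415$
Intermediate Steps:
$K{\left(n,P \right)} = 0$ ($K{\left(n,P \right)} = \left(-5 + 0\right) 0 = \left(-5\right) 0 = 0$)
$f{\left(Z \right)} = Z^{2} + 5 Z$
$s{\left(O \right)} = O$ ($s{\left(O \right)} = O + O \left(5 + O\right) 0 = O + 0 = O$)
$2354 - s{\left(c \right)} = 2354 - -61 = 2354 + 61 = 2415$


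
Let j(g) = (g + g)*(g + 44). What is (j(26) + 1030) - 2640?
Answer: 2030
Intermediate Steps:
j(g) = 2*g*(44 + g) (j(g) = (2*g)*(44 + g) = 2*g*(44 + g))
(j(26) + 1030) - 2640 = (2*26*(44 + 26) + 1030) - 2640 = (2*26*70 + 1030) - 2640 = (3640 + 1030) - 2640 = 4670 - 2640 = 2030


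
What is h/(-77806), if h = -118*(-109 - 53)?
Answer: -9558/38903 ≈ -0.24569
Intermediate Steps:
h = 19116 (h = -118*(-162) = 19116)
h/(-77806) = 19116/(-77806) = 19116*(-1/77806) = -9558/38903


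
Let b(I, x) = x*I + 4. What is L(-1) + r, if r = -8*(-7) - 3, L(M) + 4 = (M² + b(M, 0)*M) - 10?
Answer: 36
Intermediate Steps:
b(I, x) = 4 + I*x (b(I, x) = I*x + 4 = 4 + I*x)
L(M) = -14 + M² + 4*M (L(M) = -4 + ((M² + (4 + M*0)*M) - 10) = -4 + ((M² + (4 + 0)*M) - 10) = -4 + ((M² + 4*M) - 10) = -4 + (-10 + M² + 4*M) = -14 + M² + 4*M)
r = 53 (r = 56 - 3 = 53)
L(-1) + r = (-14 + (-1)² + 4*(-1)) + 53 = (-14 + 1 - 4) + 53 = -17 + 53 = 36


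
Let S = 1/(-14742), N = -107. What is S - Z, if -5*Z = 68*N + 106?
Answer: -21140029/14742 ≈ -1434.0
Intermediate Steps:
S = -1/14742 ≈ -6.7833e-5
Z = 1434 (Z = -(68*(-107) + 106)/5 = -(-7276 + 106)/5 = -1/5*(-7170) = 1434)
S - Z = -1/14742 - 1*1434 = -1/14742 - 1434 = -21140029/14742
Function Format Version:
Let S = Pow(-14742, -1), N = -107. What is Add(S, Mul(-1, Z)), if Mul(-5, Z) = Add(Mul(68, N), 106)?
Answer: Rational(-21140029, 14742) ≈ -1434.0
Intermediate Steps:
S = Rational(-1, 14742) ≈ -6.7833e-5
Z = 1434 (Z = Mul(Rational(-1, 5), Add(Mul(68, -107), 106)) = Mul(Rational(-1, 5), Add(-7276, 106)) = Mul(Rational(-1, 5), -7170) = 1434)
Add(S, Mul(-1, Z)) = Add(Rational(-1, 14742), Mul(-1, 1434)) = Add(Rational(-1, 14742), -1434) = Rational(-21140029, 14742)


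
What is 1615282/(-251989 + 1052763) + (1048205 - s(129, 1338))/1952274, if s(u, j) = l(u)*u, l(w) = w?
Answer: 994880670451/390832565019 ≈ 2.5455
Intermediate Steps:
s(u, j) = u**2 (s(u, j) = u*u = u**2)
1615282/(-251989 + 1052763) + (1048205 - s(129, 1338))/1952274 = 1615282/(-251989 + 1052763) + (1048205 - 1*129**2)/1952274 = 1615282/800774 + (1048205 - 1*16641)*(1/1952274) = 1615282*(1/800774) + (1048205 - 16641)*(1/1952274) = 807641/400387 + 1031564*(1/1952274) = 807641/400387 + 515782/976137 = 994880670451/390832565019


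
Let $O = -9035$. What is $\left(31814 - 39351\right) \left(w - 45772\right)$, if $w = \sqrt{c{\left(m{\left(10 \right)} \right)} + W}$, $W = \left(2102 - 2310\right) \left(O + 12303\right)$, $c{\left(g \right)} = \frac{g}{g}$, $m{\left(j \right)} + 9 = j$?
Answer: $344983564 - 22611 i \sqrt{75527} \approx 3.4498 \cdot 10^{8} - 6.214 \cdot 10^{6} i$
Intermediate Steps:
$m{\left(j \right)} = -9 + j$
$c{\left(g \right)} = 1$
$W = -679744$ ($W = \left(2102 - 2310\right) \left(-9035 + 12303\right) = \left(-208\right) 3268 = -679744$)
$w = 3 i \sqrt{75527}$ ($w = \sqrt{1 - 679744} = \sqrt{-679743} = 3 i \sqrt{75527} \approx 824.46 i$)
$\left(31814 - 39351\right) \left(w - 45772\right) = \left(31814 - 39351\right) \left(3 i \sqrt{75527} - 45772\right) = - 7537 \left(-45772 + 3 i \sqrt{75527}\right) = 344983564 - 22611 i \sqrt{75527}$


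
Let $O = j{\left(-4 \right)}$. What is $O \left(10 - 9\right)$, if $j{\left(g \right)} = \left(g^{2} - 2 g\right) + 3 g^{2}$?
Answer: $72$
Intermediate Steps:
$j{\left(g \right)} = - 2 g + 4 g^{2}$
$O = 72$ ($O = 2 \left(-4\right) \left(-1 + 2 \left(-4\right)\right) = 2 \left(-4\right) \left(-1 - 8\right) = 2 \left(-4\right) \left(-9\right) = 72$)
$O \left(10 - 9\right) = 72 \left(10 - 9\right) = 72 \cdot 1 = 72$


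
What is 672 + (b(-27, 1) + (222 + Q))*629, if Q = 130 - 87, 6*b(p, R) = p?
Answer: 329053/2 ≈ 1.6453e+5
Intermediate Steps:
b(p, R) = p/6
Q = 43
672 + (b(-27, 1) + (222 + Q))*629 = 672 + ((⅙)*(-27) + (222 + 43))*629 = 672 + (-9/2 + 265)*629 = 672 + (521/2)*629 = 672 + 327709/2 = 329053/2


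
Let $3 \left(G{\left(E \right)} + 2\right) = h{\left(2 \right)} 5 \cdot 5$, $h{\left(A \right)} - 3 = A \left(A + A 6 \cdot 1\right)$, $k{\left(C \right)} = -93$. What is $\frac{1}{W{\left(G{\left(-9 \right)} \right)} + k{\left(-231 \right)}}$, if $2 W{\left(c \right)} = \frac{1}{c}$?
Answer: $- \frac{1538}{143031} \approx -0.010753$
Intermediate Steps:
$h{\left(A \right)} = 3 + 7 A^{2}$ ($h{\left(A \right)} = 3 + A \left(A + A 6 \cdot 1\right) = 3 + A \left(A + 6 A 1\right) = 3 + A \left(A + 6 A\right) = 3 + A 7 A = 3 + 7 A^{2}$)
$G{\left(E \right)} = \frac{769}{3}$ ($G{\left(E \right)} = -2 + \frac{\left(3 + 7 \cdot 2^{2}\right) 5 \cdot 5}{3} = -2 + \frac{\left(3 + 7 \cdot 4\right) 5 \cdot 5}{3} = -2 + \frac{\left(3 + 28\right) 5 \cdot 5}{3} = -2 + \frac{31 \cdot 5 \cdot 5}{3} = -2 + \frac{155 \cdot 5}{3} = -2 + \frac{1}{3} \cdot 775 = -2 + \frac{775}{3} = \frac{769}{3}$)
$W{\left(c \right)} = \frac{1}{2 c}$
$\frac{1}{W{\left(G{\left(-9 \right)} \right)} + k{\left(-231 \right)}} = \frac{1}{\frac{1}{2 \cdot \frac{769}{3}} - 93} = \frac{1}{\frac{1}{2} \cdot \frac{3}{769} - 93} = \frac{1}{\frac{3}{1538} - 93} = \frac{1}{- \frac{143031}{1538}} = - \frac{1538}{143031}$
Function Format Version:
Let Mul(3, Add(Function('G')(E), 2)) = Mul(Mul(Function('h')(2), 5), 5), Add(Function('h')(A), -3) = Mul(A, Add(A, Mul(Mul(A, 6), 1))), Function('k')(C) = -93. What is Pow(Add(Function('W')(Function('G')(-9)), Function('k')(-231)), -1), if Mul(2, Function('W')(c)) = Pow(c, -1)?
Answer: Rational(-1538, 143031) ≈ -0.010753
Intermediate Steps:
Function('h')(A) = Add(3, Mul(7, Pow(A, 2))) (Function('h')(A) = Add(3, Mul(A, Add(A, Mul(Mul(A, 6), 1)))) = Add(3, Mul(A, Add(A, Mul(Mul(6, A), 1)))) = Add(3, Mul(A, Add(A, Mul(6, A)))) = Add(3, Mul(A, Mul(7, A))) = Add(3, Mul(7, Pow(A, 2))))
Function('G')(E) = Rational(769, 3) (Function('G')(E) = Add(-2, Mul(Rational(1, 3), Mul(Mul(Add(3, Mul(7, Pow(2, 2))), 5), 5))) = Add(-2, Mul(Rational(1, 3), Mul(Mul(Add(3, Mul(7, 4)), 5), 5))) = Add(-2, Mul(Rational(1, 3), Mul(Mul(Add(3, 28), 5), 5))) = Add(-2, Mul(Rational(1, 3), Mul(Mul(31, 5), 5))) = Add(-2, Mul(Rational(1, 3), Mul(155, 5))) = Add(-2, Mul(Rational(1, 3), 775)) = Add(-2, Rational(775, 3)) = Rational(769, 3))
Function('W')(c) = Mul(Rational(1, 2), Pow(c, -1))
Pow(Add(Function('W')(Function('G')(-9)), Function('k')(-231)), -1) = Pow(Add(Mul(Rational(1, 2), Pow(Rational(769, 3), -1)), -93), -1) = Pow(Add(Mul(Rational(1, 2), Rational(3, 769)), -93), -1) = Pow(Add(Rational(3, 1538), -93), -1) = Pow(Rational(-143031, 1538), -1) = Rational(-1538, 143031)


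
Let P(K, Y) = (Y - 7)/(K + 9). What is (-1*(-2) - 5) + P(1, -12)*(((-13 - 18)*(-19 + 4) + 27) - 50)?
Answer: -4214/5 ≈ -842.80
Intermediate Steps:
P(K, Y) = (-7 + Y)/(9 + K)
(-1*(-2) - 5) + P(1, -12)*(((-13 - 18)*(-19 + 4) + 27) - 50) = (-1*(-2) - 5) + ((-7 - 12)/(9 + 1))*(((-13 - 18)*(-19 + 4) + 27) - 50) = (2 - 5) + (-19/10)*((-31*(-15) + 27) - 50) = -3 + ((⅒)*(-19))*((465 + 27) - 50) = -3 - 19*(492 - 50)/10 = -3 - 19/10*442 = -3 - 4199/5 = -4214/5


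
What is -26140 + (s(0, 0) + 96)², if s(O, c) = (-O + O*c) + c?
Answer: -16924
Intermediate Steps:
s(O, c) = c - O + O*c
-26140 + (s(0, 0) + 96)² = -26140 + ((0 - 1*0 + 0*0) + 96)² = -26140 + ((0 + 0 + 0) + 96)² = -26140 + (0 + 96)² = -26140 + 96² = -26140 + 9216 = -16924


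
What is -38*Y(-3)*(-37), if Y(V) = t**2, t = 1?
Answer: 1406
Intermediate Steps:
Y(V) = 1 (Y(V) = 1**2 = 1)
-38*Y(-3)*(-37) = -38*1*(-37) = -38*(-37) = 1406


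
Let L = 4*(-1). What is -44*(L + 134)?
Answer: -5720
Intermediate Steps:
L = -4
-44*(L + 134) = -44*(-4 + 134) = -44*130 = -5720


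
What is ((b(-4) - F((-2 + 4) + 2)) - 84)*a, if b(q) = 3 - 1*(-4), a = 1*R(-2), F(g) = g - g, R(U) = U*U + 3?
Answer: -539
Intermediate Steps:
R(U) = 3 + U² (R(U) = U² + 3 = 3 + U²)
F(g) = 0
a = 7 (a = 1*(3 + (-2)²) = 1*(3 + 4) = 1*7 = 7)
b(q) = 7 (b(q) = 3 + 4 = 7)
((b(-4) - F((-2 + 4) + 2)) - 84)*a = ((7 - 1*0) - 84)*7 = ((7 + 0) - 84)*7 = (7 - 84)*7 = -77*7 = -539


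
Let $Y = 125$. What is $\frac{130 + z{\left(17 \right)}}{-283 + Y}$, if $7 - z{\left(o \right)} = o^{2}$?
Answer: $\frac{76}{79} \approx 0.96203$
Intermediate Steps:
$z{\left(o \right)} = 7 - o^{2}$
$\frac{130 + z{\left(17 \right)}}{-283 + Y} = \frac{130 + \left(7 - 17^{2}\right)}{-283 + 125} = \frac{130 + \left(7 - 289\right)}{-158} = \left(130 + \left(7 - 289\right)\right) \left(- \frac{1}{158}\right) = \left(130 - 282\right) \left(- \frac{1}{158}\right) = \left(-152\right) \left(- \frac{1}{158}\right) = \frac{76}{79}$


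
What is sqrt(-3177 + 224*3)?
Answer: I*sqrt(2505) ≈ 50.05*I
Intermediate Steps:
sqrt(-3177 + 224*3) = sqrt(-3177 + 672) = sqrt(-2505) = I*sqrt(2505)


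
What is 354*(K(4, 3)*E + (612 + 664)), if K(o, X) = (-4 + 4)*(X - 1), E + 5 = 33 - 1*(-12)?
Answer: 451704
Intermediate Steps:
E = 40 (E = -5 + (33 - 1*(-12)) = -5 + (33 + 12) = -5 + 45 = 40)
K(o, X) = 0 (K(o, X) = 0*(-1 + X) = 0)
354*(K(4, 3)*E + (612 + 664)) = 354*(0*40 + (612 + 664)) = 354*(0 + 1276) = 354*1276 = 451704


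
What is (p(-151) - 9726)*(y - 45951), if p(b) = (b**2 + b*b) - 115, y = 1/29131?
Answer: -47869623819380/29131 ≈ -1.6433e+9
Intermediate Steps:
y = 1/29131 ≈ 3.4328e-5
p(b) = -115 + 2*b**2 (p(b) = (b**2 + b**2) - 115 = 2*b**2 - 115 = -115 + 2*b**2)
(p(-151) - 9726)*(y - 45951) = ((-115 + 2*(-151)**2) - 9726)*(1/29131 - 45951) = ((-115 + 2*22801) - 9726)*(-1338598580/29131) = ((-115 + 45602) - 9726)*(-1338598580/29131) = (45487 - 9726)*(-1338598580/29131) = 35761*(-1338598580/29131) = -47869623819380/29131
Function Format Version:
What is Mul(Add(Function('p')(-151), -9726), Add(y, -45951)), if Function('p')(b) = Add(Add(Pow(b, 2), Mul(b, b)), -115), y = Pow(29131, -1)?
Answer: Rational(-47869623819380, 29131) ≈ -1.6433e+9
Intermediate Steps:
y = Rational(1, 29131) ≈ 3.4328e-5
Function('p')(b) = Add(-115, Mul(2, Pow(b, 2))) (Function('p')(b) = Add(Add(Pow(b, 2), Pow(b, 2)), -115) = Add(Mul(2, Pow(b, 2)), -115) = Add(-115, Mul(2, Pow(b, 2))))
Mul(Add(Function('p')(-151), -9726), Add(y, -45951)) = Mul(Add(Add(-115, Mul(2, Pow(-151, 2))), -9726), Add(Rational(1, 29131), -45951)) = Mul(Add(Add(-115, Mul(2, 22801)), -9726), Rational(-1338598580, 29131)) = Mul(Add(Add(-115, 45602), -9726), Rational(-1338598580, 29131)) = Mul(Add(45487, -9726), Rational(-1338598580, 29131)) = Mul(35761, Rational(-1338598580, 29131)) = Rational(-47869623819380, 29131)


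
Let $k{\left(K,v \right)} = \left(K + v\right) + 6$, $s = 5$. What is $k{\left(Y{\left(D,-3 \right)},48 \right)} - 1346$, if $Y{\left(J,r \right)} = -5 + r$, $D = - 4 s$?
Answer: $-1300$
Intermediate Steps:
$D = -20$ ($D = \left(-4\right) 5 = -20$)
$k{\left(K,v \right)} = 6 + K + v$
$k{\left(Y{\left(D,-3 \right)},48 \right)} - 1346 = \left(6 - 8 + 48\right) - 1346 = 46 - 1346 = -1300$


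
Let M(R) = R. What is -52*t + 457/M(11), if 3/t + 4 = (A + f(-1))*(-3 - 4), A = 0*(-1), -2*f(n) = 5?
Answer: 2969/99 ≈ 29.990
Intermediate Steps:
f(n) = -5/2 (f(n) = -½*5 = -5/2)
A = 0
t = 2/9 (t = 3/(-4 + (0 - 5/2)*(-3 - 4)) = 3/(-4 - 5/2*(-7)) = 3/(-4 + 35/2) = 3/(27/2) = 3*(2/27) = 2/9 ≈ 0.22222)
-52*t + 457/M(11) = -52*2/9 + 457/11 = -104/9 + 457*(1/11) = -104/9 + 457/11 = 2969/99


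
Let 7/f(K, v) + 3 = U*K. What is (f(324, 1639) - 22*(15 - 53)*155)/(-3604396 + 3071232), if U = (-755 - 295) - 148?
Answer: -50297124893/206950272420 ≈ -0.24304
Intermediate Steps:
U = -1198 (U = -1050 - 148 = -1198)
f(K, v) = 7/(-3 - 1198*K)
(f(324, 1639) - 22*(15 - 53)*155)/(-3604396 + 3071232) = (7/(-3 - 1198*324) - 22*(15 - 53)*155)/(-3604396 + 3071232) = (7/(-3 - 388152) - 22*(-38)*155)/(-533164) = (7/(-388155) + 836*155)*(-1/533164) = (7*(-1/388155) + 129580)*(-1/533164) = (-7/388155 + 129580)*(-1/533164) = (50297124893/388155)*(-1/533164) = -50297124893/206950272420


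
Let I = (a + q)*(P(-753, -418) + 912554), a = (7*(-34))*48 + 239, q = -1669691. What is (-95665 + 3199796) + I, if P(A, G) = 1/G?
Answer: -320582384912719/209 ≈ -1.5339e+12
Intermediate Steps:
a = -11185 (a = -238*48 + 239 = -11424 + 239 = -11185)
I = -320583033676098/209 (I = (-11185 - 1669691)*(1/(-418) + 912554) = -1680876*(-1/418 + 912554) = -1680876*381447571/418 = -320583033676098/209 ≈ -1.5339e+12)
(-95665 + 3199796) + I = (-95665 + 3199796) - 320583033676098/209 = 3104131 - 320583033676098/209 = -320582384912719/209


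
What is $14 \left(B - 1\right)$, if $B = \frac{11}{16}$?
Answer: $- \frac{35}{8} \approx -4.375$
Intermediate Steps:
$B = \frac{11}{16}$ ($B = 11 \cdot \frac{1}{16} = \frac{11}{16} \approx 0.6875$)
$14 \left(B - 1\right) = 14 \left(\frac{11}{16} - 1\right) = 14 \left(- \frac{5}{16}\right) = - \frac{35}{8}$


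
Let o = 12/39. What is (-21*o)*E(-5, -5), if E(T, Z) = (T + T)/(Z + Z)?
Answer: -84/13 ≈ -6.4615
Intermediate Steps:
E(T, Z) = T/Z (E(T, Z) = (2*T)/((2*Z)) = (2*T)*(1/(2*Z)) = T/Z)
o = 4/13 (o = 12*(1/39) = 4/13 ≈ 0.30769)
(-21*o)*E(-5, -5) = (-21*4/13)*(-5/(-5)) = -(-420)*(-1)/(13*5) = -84/13*1 = -84/13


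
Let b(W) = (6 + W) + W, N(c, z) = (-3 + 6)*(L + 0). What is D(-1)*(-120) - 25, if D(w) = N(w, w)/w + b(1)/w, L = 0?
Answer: 935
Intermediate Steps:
N(c, z) = 0 (N(c, z) = (-3 + 6)*(0 + 0) = 3*0 = 0)
b(W) = 6 + 2*W
D(w) = 8/w (D(w) = 0/w + (6 + 2*1)/w = 0 + (6 + 2)/w = 0 + 8/w = 8/w)
D(-1)*(-120) - 25 = (8/(-1))*(-120) - 25 = (8*(-1))*(-120) - 25 = -8*(-120) - 25 = 960 - 25 = 935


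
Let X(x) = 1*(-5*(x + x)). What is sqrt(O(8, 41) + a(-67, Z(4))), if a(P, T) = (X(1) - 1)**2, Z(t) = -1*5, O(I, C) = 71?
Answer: 8*sqrt(3) ≈ 13.856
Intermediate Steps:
Z(t) = -5
X(x) = -10*x (X(x) = 1*(-10*x) = -10*x)
a(P, T) = 121 (a(P, T) = (-10*1 - 1)**2 = (-10 - 1)**2 = (-11)**2 = 121)
sqrt(O(8, 41) + a(-67, Z(4))) = sqrt(71 + 121) = sqrt(192) = 8*sqrt(3)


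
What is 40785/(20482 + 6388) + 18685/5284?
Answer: 71757389/14198108 ≈ 5.0540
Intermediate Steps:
40785/(20482 + 6388) + 18685/5284 = 40785/26870 + 18685*(1/5284) = 40785*(1/26870) + 18685/5284 = 8157/5374 + 18685/5284 = 71757389/14198108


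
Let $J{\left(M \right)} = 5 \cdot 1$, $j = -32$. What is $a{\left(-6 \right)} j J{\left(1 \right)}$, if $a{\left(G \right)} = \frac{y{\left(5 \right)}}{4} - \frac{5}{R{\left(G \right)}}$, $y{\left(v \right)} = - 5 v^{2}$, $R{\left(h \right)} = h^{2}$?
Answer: $\frac{45200}{9} \approx 5022.2$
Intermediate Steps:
$J{\left(M \right)} = 5$
$a{\left(G \right)} = - \frac{125}{4} - \frac{5}{G^{2}}$ ($a{\left(G \right)} = \frac{\left(-5\right) 5^{2}}{4} - \frac{5}{G^{2}} = \left(-5\right) 25 \cdot \frac{1}{4} - \frac{5}{G^{2}} = \left(-125\right) \frac{1}{4} - \frac{5}{G^{2}} = - \frac{125}{4} - \frac{5}{G^{2}}$)
$a{\left(-6 \right)} j J{\left(1 \right)} = \left(- \frac{125}{4} - \frac{5}{36}\right) \left(-32\right) 5 = \left(- \frac{565}{18}\right) \left(-32\right) 5 = \frac{9040}{9} \cdot 5 = \frac{45200}{9}$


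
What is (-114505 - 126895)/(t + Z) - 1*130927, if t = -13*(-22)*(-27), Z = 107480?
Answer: -6530628533/49879 ≈ -1.3093e+5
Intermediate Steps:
t = -7722 (t = 286*(-27) = -7722)
(-114505 - 126895)/(t + Z) - 1*130927 = (-114505 - 126895)/(-7722 + 107480) - 1*130927 = -241400/99758 - 130927 = -241400*1/99758 - 130927 = -120700/49879 - 130927 = -6530628533/49879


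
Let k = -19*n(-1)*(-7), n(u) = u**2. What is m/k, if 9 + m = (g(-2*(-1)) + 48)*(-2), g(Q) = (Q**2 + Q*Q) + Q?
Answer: -125/133 ≈ -0.93985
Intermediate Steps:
g(Q) = Q + 2*Q**2 (g(Q) = (Q**2 + Q**2) + Q = 2*Q**2 + Q = Q + 2*Q**2)
k = 133 (k = -19*(-1)**2*(-7) = -19*1*(-7) = -19*(-7) = 133)
m = -125 (m = -9 + ((-2*(-1))*(1 + 2*(-2*(-1))) + 48)*(-2) = -9 + (2*(1 + 2*2) + 48)*(-2) = -9 + (2*(1 + 4) + 48)*(-2) = -9 + (2*5 + 48)*(-2) = -9 + (10 + 48)*(-2) = -9 + 58*(-2) = -9 - 116 = -125)
m/k = -125/133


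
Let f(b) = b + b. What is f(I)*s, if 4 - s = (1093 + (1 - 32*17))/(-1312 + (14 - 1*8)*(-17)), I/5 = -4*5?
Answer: -620600/707 ≈ -877.79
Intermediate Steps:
I = -100 (I = 5*(-4*5) = 5*(-20) = -100)
s = 3103/707 (s = 4 - (1093 + (1 - 32*17))/(-1312 + (14 - 1*8)*(-17)) = 4 - (1093 + (1 - 544))/(-1312 + (14 - 8)*(-17)) = 4 - (1093 - 543)/(-1312 + 6*(-17)) = 4 - 550/(-1312 - 102) = 4 - 550/(-1414) = 4 - 550*(-1)/1414 = 4 - 1*(-275/707) = 4 + 275/707 = 3103/707 ≈ 4.3890)
f(b) = 2*b
f(I)*s = (2*(-100))*(3103/707) = -200*3103/707 = -620600/707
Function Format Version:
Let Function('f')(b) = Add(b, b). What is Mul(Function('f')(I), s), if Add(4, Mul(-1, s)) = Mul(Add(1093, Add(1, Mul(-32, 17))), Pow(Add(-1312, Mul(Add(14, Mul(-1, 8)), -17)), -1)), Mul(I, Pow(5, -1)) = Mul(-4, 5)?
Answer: Rational(-620600, 707) ≈ -877.79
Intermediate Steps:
I = -100 (I = Mul(5, Mul(-4, 5)) = Mul(5, -20) = -100)
s = Rational(3103, 707) (s = Add(4, Mul(-1, Mul(Add(1093, Add(1, Mul(-32, 17))), Pow(Add(-1312, Mul(Add(14, Mul(-1, 8)), -17)), -1)))) = Add(4, Mul(-1, Mul(Add(1093, Add(1, -544)), Pow(Add(-1312, Mul(Add(14, -8), -17)), -1)))) = Add(4, Mul(-1, Mul(Add(1093, -543), Pow(Add(-1312, Mul(6, -17)), -1)))) = Add(4, Mul(-1, Mul(550, Pow(Add(-1312, -102), -1)))) = Add(4, Mul(-1, Mul(550, Pow(-1414, -1)))) = Add(4, Mul(-1, Mul(550, Rational(-1, 1414)))) = Add(4, Mul(-1, Rational(-275, 707))) = Add(4, Rational(275, 707)) = Rational(3103, 707) ≈ 4.3890)
Function('f')(b) = Mul(2, b)
Mul(Function('f')(I), s) = Mul(Mul(2, -100), Rational(3103, 707)) = Mul(-200, Rational(3103, 707)) = Rational(-620600, 707)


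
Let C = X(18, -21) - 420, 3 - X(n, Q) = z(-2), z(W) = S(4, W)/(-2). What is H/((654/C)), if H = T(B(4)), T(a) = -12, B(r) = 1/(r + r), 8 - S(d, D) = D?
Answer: 824/109 ≈ 7.5596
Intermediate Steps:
S(d, D) = 8 - D
z(W) = -4 + W/2 (z(W) = (8 - W)/(-2) = (8 - W)*(-1/2) = -4 + W/2)
X(n, Q) = 8 (X(n, Q) = 3 - (-4 + (1/2)*(-2)) = 3 - (-4 - 1) = 3 - 1*(-5) = 3 + 5 = 8)
B(r) = 1/(2*r)
C = -412 (C = 8 - 420 = -412)
H = -12
H/((654/C)) = -12/(654/(-412)) = -12/(654*(-1/412)) = -12/(-327/206) = -12*(-206/327) = 824/109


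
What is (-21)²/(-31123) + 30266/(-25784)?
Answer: -476669731/401237716 ≈ -1.1880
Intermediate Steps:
(-21)²/(-31123) + 30266/(-25784) = 441*(-1/31123) + 30266*(-1/25784) = -441/31123 - 15133/12892 = -476669731/401237716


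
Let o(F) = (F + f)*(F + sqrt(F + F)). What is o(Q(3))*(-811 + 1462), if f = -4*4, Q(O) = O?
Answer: -25389 - 8463*sqrt(6) ≈ -46119.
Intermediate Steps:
f = -16
o(F) = (-16 + F)*(F + sqrt(2)*sqrt(F)) (o(F) = (F - 16)*(F + sqrt(F + F)) = (-16 + F)*(F + sqrt(2*F)) = (-16 + F)*(F + sqrt(2)*sqrt(F)))
o(Q(3))*(-811 + 1462) = (3**2 - 16*3 + sqrt(2)*3**(3/2) - 16*sqrt(2)*sqrt(3))*(-811 + 1462) = (9 - 48 + sqrt(2)*(3*sqrt(3)) - 16*sqrt(6))*651 = (9 - 48 + 3*sqrt(6) - 16*sqrt(6))*651 = (-39 - 13*sqrt(6))*651 = -25389 - 8463*sqrt(6)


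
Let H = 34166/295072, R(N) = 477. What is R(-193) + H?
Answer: 70391755/147536 ≈ 477.12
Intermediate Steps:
H = 17083/147536 (H = 34166*(1/295072) = 17083/147536 ≈ 0.11579)
R(-193) + H = 477 + 17083/147536 = 70391755/147536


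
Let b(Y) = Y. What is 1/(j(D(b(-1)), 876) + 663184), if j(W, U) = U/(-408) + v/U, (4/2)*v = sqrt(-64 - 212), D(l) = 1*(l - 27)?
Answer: 49024981020456/32512477753552025219 - 84388*I*sqrt(69)/32512477753552025219 ≈ 1.5079e-6 - 2.156e-14*I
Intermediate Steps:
D(l) = -27 + l (D(l) = 1*(-27 + l) = -27 + l)
v = I*sqrt(69) (v = sqrt(-64 - 212)/2 = sqrt(-276)/2 = (2*I*sqrt(69))/2 = I*sqrt(69) ≈ 8.3066*I)
j(W, U) = -U/408 + I*sqrt(69)/U (j(W, U) = U/(-408) + (I*sqrt(69))/U = U*(-1/408) + I*sqrt(69)/U = -U/408 + I*sqrt(69)/U)
1/(j(D(b(-1)), 876) + 663184) = 1/((-1/408*876 + I*sqrt(69)/876) + 663184) = 1/((-73/34 + I*sqrt(69)*(1/876)) + 663184) = 1/((-73/34 + I*sqrt(69)/876) + 663184) = 1/(22548183/34 + I*sqrt(69)/876)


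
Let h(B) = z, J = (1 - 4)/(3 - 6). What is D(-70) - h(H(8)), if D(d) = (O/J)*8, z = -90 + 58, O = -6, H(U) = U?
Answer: -16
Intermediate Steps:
z = -32
J = 1 (J = -3/(-3) = -3*(-⅓) = 1)
h(B) = -32
D(d) = -48 (D(d) = -6/1*8 = -6*1*8 = -6*8 = -48)
D(-70) - h(H(8)) = -48 - 1*(-32) = -48 + 32 = -16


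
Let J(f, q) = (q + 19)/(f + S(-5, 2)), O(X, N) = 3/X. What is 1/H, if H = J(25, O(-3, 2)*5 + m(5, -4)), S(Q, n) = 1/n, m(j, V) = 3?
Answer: 3/2 ≈ 1.5000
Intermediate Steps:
O(X, N) = 3/X
J(f, q) = (19 + q)/(½ + f) (J(f, q) = (q + 19)/(f + 1/2) = (19 + q)/(f + ½) = (19 + q)/(½ + f))
H = ⅔ (H = 2*(19 + ((3/(-3))*5 + 3))/(1 + 2*25) = 2*(19 + ((3*(-⅓))*5 + 3))/(1 + 50) = 2*(19 + (-1*5 + 3))/51 = 2*(1/51)*(19 + (-5 + 3)) = 2*(1/51)*(19 - 2) = 2*(1/51)*17 = ⅔ ≈ 0.66667)
1/H = 1/(⅔) = 3/2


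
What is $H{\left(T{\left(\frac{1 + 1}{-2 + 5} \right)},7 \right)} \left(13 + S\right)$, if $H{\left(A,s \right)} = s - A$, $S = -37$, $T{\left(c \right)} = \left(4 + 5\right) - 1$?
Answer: $24$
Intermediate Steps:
$T{\left(c \right)} = 8$ ($T{\left(c \right)} = 9 - 1 = 8$)
$H{\left(T{\left(\frac{1 + 1}{-2 + 5} \right)},7 \right)} \left(13 + S\right) = \left(7 - 8\right) \left(13 - 37\right) = \left(7 - 8\right) \left(-24\right) = \left(-1\right) \left(-24\right) = 24$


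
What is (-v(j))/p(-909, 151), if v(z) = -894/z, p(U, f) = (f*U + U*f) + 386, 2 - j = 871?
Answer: 447/119110354 ≈ 3.7528e-6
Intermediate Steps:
j = -869 (j = 2 - 1*871 = 2 - 871 = -869)
p(U, f) = 386 + 2*U*f (p(U, f) = (U*f + U*f) + 386 = 2*U*f + 386 = 386 + 2*U*f)
(-v(j))/p(-909, 151) = (-(-894)/(-869))/(386 + 2*(-909)*151) = (-(-894)*(-1)/869)/(386 - 274518) = -1*894/869/(-274132) = -894/869*(-1/274132) = 447/119110354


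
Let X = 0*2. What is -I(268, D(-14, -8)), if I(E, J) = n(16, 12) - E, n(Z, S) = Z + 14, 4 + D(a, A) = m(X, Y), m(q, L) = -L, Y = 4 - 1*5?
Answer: 238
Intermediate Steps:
Y = -1 (Y = 4 - 5 = -1)
X = 0
D(a, A) = -3 (D(a, A) = -4 - 1*(-1) = -4 + 1 = -3)
n(Z, S) = 14 + Z
I(E, J) = 30 - E (I(E, J) = (14 + 16) - E = 30 - E)
-I(268, D(-14, -8)) = -(30 - 1*268) = -(30 - 268) = -1*(-238) = 238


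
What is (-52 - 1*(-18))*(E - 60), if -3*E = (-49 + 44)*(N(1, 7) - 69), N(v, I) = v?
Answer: 17680/3 ≈ 5893.3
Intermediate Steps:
E = -340/3 (E = -(-49 + 44)*(1 - 69)/3 = -(-5)*(-68)/3 = -⅓*340 = -340/3 ≈ -113.33)
(-52 - 1*(-18))*(E - 60) = (-52 - 1*(-18))*(-340/3 - 60) = (-52 + 18)*(-520/3) = -34*(-520/3) = 17680/3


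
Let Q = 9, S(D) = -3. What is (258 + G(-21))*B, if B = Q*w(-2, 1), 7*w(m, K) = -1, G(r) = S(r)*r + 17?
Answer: -3042/7 ≈ -434.57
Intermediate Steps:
G(r) = 17 - 3*r (G(r) = -3*r + 17 = 17 - 3*r)
w(m, K) = -1/7 (w(m, K) = (1/7)*(-1) = -1/7)
B = -9/7 (B = 9*(-1/7) = -9/7 ≈ -1.2857)
(258 + G(-21))*B = (258 + (17 - 3*(-21)))*(-9/7) = (258 + (17 + 63))*(-9/7) = (258 + 80)*(-9/7) = 338*(-9/7) = -3042/7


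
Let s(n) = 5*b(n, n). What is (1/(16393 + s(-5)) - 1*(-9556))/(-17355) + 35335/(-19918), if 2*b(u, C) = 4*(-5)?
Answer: -4377610562379/1883132471090 ≈ -2.3246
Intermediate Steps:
b(u, C) = -10 (b(u, C) = (4*(-5))/2 = (½)*(-20) = -10)
s(n) = -50 (s(n) = 5*(-10) = -50)
(1/(16393 + s(-5)) - 1*(-9556))/(-17355) + 35335/(-19918) = (1/(16393 - 50) - 1*(-9556))/(-17355) + 35335/(-19918) = (1/16343 + 9556)*(-1/17355) + 35335*(-1/19918) = (1/16343 + 9556)*(-1/17355) - 35335/19918 = (156173709/16343)*(-1/17355) - 35335/19918 = -52057903/94544255 - 35335/19918 = -4377610562379/1883132471090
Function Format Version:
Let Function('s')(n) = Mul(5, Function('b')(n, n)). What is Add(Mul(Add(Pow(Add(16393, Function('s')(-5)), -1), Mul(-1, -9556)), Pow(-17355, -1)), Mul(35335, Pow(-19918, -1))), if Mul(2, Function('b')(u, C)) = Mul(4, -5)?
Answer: Rational(-4377610562379, 1883132471090) ≈ -2.3246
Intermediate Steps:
Function('b')(u, C) = -10 (Function('b')(u, C) = Mul(Rational(1, 2), Mul(4, -5)) = Mul(Rational(1, 2), -20) = -10)
Function('s')(n) = -50 (Function('s')(n) = Mul(5, -10) = -50)
Add(Mul(Add(Pow(Add(16393, Function('s')(-5)), -1), Mul(-1, -9556)), Pow(-17355, -1)), Mul(35335, Pow(-19918, -1))) = Add(Mul(Add(Pow(Add(16393, -50), -1), Mul(-1, -9556)), Pow(-17355, -1)), Mul(35335, Pow(-19918, -1))) = Add(Mul(Add(Pow(16343, -1), 9556), Rational(-1, 17355)), Mul(35335, Rational(-1, 19918))) = Add(Mul(Add(Rational(1, 16343), 9556), Rational(-1, 17355)), Rational(-35335, 19918)) = Add(Mul(Rational(156173709, 16343), Rational(-1, 17355)), Rational(-35335, 19918)) = Add(Rational(-52057903, 94544255), Rational(-35335, 19918)) = Rational(-4377610562379, 1883132471090)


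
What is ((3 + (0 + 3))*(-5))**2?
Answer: 900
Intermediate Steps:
((3 + (0 + 3))*(-5))**2 = ((3 + 3)*(-5))**2 = (6*(-5))**2 = (-30)**2 = 900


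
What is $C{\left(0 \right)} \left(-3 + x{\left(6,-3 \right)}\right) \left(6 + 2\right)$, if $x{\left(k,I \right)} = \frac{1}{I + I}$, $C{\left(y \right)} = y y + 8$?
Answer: $- \frac{608}{3} \approx -202.67$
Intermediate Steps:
$C{\left(y \right)} = 8 + y^{2}$ ($C{\left(y \right)} = y^{2} + 8 = 8 + y^{2}$)
$x{\left(k,I \right)} = \frac{1}{2 I}$
$C{\left(0 \right)} \left(-3 + x{\left(6,-3 \right)}\right) \left(6 + 2\right) = \left(8 + 0^{2}\right) \left(-3 + \frac{1}{2 \left(-3\right)}\right) \left(6 + 2\right) = \left(8 + 0\right) \left(-3 + \frac{1}{2} \left(- \frac{1}{3}\right)\right) 8 = 8 \left(-3 - \frac{1}{6}\right) 8 = 8 \left(\left(- \frac{19}{6}\right) 8\right) = 8 \left(- \frac{76}{3}\right) = - \frac{608}{3}$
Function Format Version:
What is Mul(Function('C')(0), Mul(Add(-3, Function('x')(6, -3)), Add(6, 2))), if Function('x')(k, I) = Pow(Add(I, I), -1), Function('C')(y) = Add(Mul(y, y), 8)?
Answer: Rational(-608, 3) ≈ -202.67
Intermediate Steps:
Function('C')(y) = Add(8, Pow(y, 2)) (Function('C')(y) = Add(Pow(y, 2), 8) = Add(8, Pow(y, 2)))
Function('x')(k, I) = Mul(Rational(1, 2), Pow(I, -1)) (Function('x')(k, I) = Pow(Mul(2, I), -1) = Mul(Rational(1, 2), Pow(I, -1)))
Mul(Function('C')(0), Mul(Add(-3, Function('x')(6, -3)), Add(6, 2))) = Mul(Add(8, Pow(0, 2)), Mul(Add(-3, Mul(Rational(1, 2), Pow(-3, -1))), Add(6, 2))) = Mul(Add(8, 0), Mul(Add(-3, Mul(Rational(1, 2), Rational(-1, 3))), 8)) = Mul(8, Mul(Add(-3, Rational(-1, 6)), 8)) = Mul(8, Mul(Rational(-19, 6), 8)) = Mul(8, Rational(-76, 3)) = Rational(-608, 3)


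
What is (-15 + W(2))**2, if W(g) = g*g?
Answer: 121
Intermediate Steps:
W(g) = g**2
(-15 + W(2))**2 = (-15 + 2**2)**2 = (-15 + 4)**2 = (-11)**2 = 121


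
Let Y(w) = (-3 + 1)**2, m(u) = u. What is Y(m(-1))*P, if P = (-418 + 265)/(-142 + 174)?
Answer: -153/8 ≈ -19.125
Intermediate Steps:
Y(w) = 4 (Y(w) = (-2)**2 = 4)
P = -153/32 ≈ -4.7813
Y(m(-1))*P = 4*(-153/32) = -153/8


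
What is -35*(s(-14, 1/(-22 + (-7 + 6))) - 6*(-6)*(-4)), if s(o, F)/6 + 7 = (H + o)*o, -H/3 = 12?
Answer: -140490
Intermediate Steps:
H = -36 (H = -3*12 = -36)
s(o, F) = -42 + 6*o*(-36 + o) (s(o, F) = -42 + 6*((-36 + o)*o) = -42 + 6*(o*(-36 + o)) = -42 + 6*o*(-36 + o))
-35*(s(-14, 1/(-22 + (-7 + 6))) - 6*(-6)*(-4)) = -35*((-42 - 216*(-14) + 6*(-14)²) - 6*(-6)*(-4)) = -35*((-42 + 3024 + 6*196) + 36*(-4)) = -35*((-42 + 3024 + 1176) - 144) = -35*(4158 - 144) = -35*4014 = -140490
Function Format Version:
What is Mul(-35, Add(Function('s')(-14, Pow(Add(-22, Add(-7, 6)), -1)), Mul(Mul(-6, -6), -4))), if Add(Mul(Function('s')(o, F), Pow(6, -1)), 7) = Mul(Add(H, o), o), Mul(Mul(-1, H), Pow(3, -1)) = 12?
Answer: -140490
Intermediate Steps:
H = -36 (H = Mul(-3, 12) = -36)
Function('s')(o, F) = Add(-42, Mul(6, o, Add(-36, o))) (Function('s')(o, F) = Add(-42, Mul(6, Mul(Add(-36, o), o))) = Add(-42, Mul(6, Mul(o, Add(-36, o)))) = Add(-42, Mul(6, o, Add(-36, o))))
Mul(-35, Add(Function('s')(-14, Pow(Add(-22, Add(-7, 6)), -1)), Mul(Mul(-6, -6), -4))) = Mul(-35, Add(Add(-42, Mul(-216, -14), Mul(6, Pow(-14, 2))), Mul(Mul(-6, -6), -4))) = Mul(-35, Add(Add(-42, 3024, Mul(6, 196)), Mul(36, -4))) = Mul(-35, Add(Add(-42, 3024, 1176), -144)) = Mul(-35, Add(4158, -144)) = Mul(-35, 4014) = -140490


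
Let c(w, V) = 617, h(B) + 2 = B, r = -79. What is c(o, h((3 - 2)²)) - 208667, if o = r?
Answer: -208050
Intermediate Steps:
o = -79
h(B) = -2 + B
c(o, h((3 - 2)²)) - 208667 = 617 - 208667 = -208050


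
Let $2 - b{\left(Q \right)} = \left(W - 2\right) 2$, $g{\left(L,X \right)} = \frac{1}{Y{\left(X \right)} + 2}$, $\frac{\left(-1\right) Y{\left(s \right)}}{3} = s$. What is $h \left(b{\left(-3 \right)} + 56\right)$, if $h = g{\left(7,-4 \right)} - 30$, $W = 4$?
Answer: $- \frac{11313}{7} \approx -1616.1$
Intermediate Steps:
$Y{\left(s \right)} = - 3 s$
$g{\left(L,X \right)} = \frac{1}{2 - 3 X}$ ($g{\left(L,X \right)} = \frac{1}{- 3 X + 2} = \frac{1}{2 - 3 X}$)
$h = - \frac{419}{14}$ ($h = - \frac{1}{-2 + 3 \left(-4\right)} - 30 = - \frac{1}{-2 - 12} - 30 = - \frac{1}{-14} - 30 = \left(-1\right) \left(- \frac{1}{14}\right) - 30 = \frac{1}{14} - 30 = - \frac{419}{14} \approx -29.929$)
$b{\left(Q \right)} = -2$ ($b{\left(Q \right)} = 2 - \left(4 - 2\right) 2 = 2 - 2 \cdot 2 = 2 - 4 = -2$)
$h \left(b{\left(-3 \right)} + 56\right) = - \frac{419 \left(-2 + 56\right)}{14} = \left(- \frac{419}{14}\right) 54 = - \frac{11313}{7}$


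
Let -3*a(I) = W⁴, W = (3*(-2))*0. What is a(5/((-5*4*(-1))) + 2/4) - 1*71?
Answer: -71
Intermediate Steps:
W = 0 (W = -6*0 = 0)
a(I) = 0 (a(I) = -⅓*0⁴ = -⅓*0 = 0)
a(5/((-5*4*(-1))) + 2/4) - 1*71 = 0 - 1*71 = 0 - 71 = -71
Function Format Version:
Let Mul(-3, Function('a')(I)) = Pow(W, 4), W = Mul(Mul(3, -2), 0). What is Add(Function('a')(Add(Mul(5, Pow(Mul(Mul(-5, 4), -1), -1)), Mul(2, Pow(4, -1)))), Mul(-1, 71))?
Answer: -71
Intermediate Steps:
W = 0 (W = Mul(-6, 0) = 0)
Function('a')(I) = 0 (Function('a')(I) = Mul(Rational(-1, 3), Pow(0, 4)) = Mul(Rational(-1, 3), 0) = 0)
Add(Function('a')(Add(Mul(5, Pow(Mul(Mul(-5, 4), -1), -1)), Mul(2, Pow(4, -1)))), Mul(-1, 71)) = Add(0, Mul(-1, 71)) = Add(0, -71) = -71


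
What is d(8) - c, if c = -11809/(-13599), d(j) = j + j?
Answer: 205775/13599 ≈ 15.132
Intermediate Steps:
d(j) = 2*j
c = 11809/13599 (c = -11809*(-1/13599) = 11809/13599 ≈ 0.86837)
d(8) - c = 2*8 - 1*11809/13599 = 16 - 11809/13599 = 205775/13599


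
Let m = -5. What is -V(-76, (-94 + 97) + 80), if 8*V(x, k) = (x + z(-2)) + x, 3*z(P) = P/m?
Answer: 1139/60 ≈ 18.983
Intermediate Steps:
z(P) = -P/15 (z(P) = (P/(-5))/3 = (P*(-⅕))/3 = (-P/5)/3 = -P/15)
V(x, k) = 1/60 + x/4 (V(x, k) = ((x - 1/15*(-2)) + x)/8 = ((x + 2/15) + x)/8 = ((2/15 + x) + x)/8 = (2/15 + 2*x)/8 = 1/60 + x/4)
-V(-76, (-94 + 97) + 80) = -(1/60 + (¼)*(-76)) = -(1/60 - 19) = -1*(-1139/60) = 1139/60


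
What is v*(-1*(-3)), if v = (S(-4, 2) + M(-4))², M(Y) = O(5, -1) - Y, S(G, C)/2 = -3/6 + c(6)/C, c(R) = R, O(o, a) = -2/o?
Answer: 5547/25 ≈ 221.88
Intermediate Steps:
S(G, C) = -1 + 12/C (S(G, C) = 2*(-3/6 + 6/C) = 2*(-3*⅙ + 6/C) = 2*(-½ + 6/C) = -1 + 12/C)
M(Y) = -⅖ - Y (M(Y) = -2/5 - Y = -2*⅕ - Y = -⅖ - Y)
v = 1849/25 (v = ((12 - 1*2)/2 + (-⅖ - 1*(-4)))² = ((12 - 2)/2 + (-⅖ + 4))² = ((½)*10 + 18/5)² = (5 + 18/5)² = (43/5)² = 1849/25 ≈ 73.960)
v*(-1*(-3)) = 1849*(-1*(-3))/25 = (1849/25)*3 = 5547/25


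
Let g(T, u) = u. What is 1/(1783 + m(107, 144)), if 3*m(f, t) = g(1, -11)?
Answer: 3/5338 ≈ 0.00056201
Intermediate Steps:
m(f, t) = -11/3 (m(f, t) = (⅓)*(-11) = -11/3)
1/(1783 + m(107, 144)) = 1/(1783 - 11/3) = 1/(5338/3) = 3/5338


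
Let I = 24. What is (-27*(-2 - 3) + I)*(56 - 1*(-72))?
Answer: 20352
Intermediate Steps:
(-27*(-2 - 3) + I)*(56 - 1*(-72)) = (-27*(-2 - 3) + 24)*(56 - 1*(-72)) = (-27*(-5) + 24)*(56 + 72) = (135 + 24)*128 = 159*128 = 20352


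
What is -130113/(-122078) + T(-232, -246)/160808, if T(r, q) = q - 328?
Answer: 5213284633/4907779756 ≈ 1.0622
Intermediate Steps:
T(r, q) = -328 + q
-130113/(-122078) + T(-232, -246)/160808 = -130113/(-122078) + (-328 - 246)/160808 = -130113*(-1/122078) - 574*1/160808 = 130113/122078 - 287/80404 = 5213284633/4907779756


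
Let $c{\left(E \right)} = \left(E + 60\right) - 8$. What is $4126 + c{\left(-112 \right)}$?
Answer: $4066$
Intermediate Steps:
$c{\left(E \right)} = 52 + E$ ($c{\left(E \right)} = \left(60 + E\right) - 8 = 52 + E$)
$4126 + c{\left(-112 \right)} = 4126 + \left(52 - 112\right) = 4126 - 60 = 4066$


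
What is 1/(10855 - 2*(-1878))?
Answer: 1/14611 ≈ 6.8442e-5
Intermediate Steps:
1/(10855 - 2*(-1878)) = 1/(10855 + 3756) = 1/14611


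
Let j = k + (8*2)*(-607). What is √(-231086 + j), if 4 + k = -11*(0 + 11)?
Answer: I*√240923 ≈ 490.84*I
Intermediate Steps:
k = -125 (k = -4 - 11*(0 + 11) = -4 - 11*11 = -4 - 121 = -125)
j = -9837 (j = -125 + (8*2)*(-607) = -125 + 16*(-607) = -125 - 9712 = -9837)
√(-231086 + j) = √(-231086 - 9837) = √(-240923) = I*√240923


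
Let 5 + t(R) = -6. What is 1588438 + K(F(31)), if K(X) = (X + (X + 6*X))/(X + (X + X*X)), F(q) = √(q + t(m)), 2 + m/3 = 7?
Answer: 1588437 + √5 ≈ 1.5884e+6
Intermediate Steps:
m = 15 (m = -6 + 3*7 = -6 + 21 = 15)
t(R) = -11 (t(R) = -5 - 6 = -11)
F(q) = √(-11 + q) (F(q) = √(q - 11) = √(-11 + q))
K(X) = 8*X/(X² + 2*X) (K(X) = (X + 7*X)/(X + (X + X²)) = (8*X)/(X² + 2*X) = 8*X/(X² + 2*X))
1588438 + K(F(31)) = 1588438 + 8/(2 + √(-11 + 31)) = 1588438 + 8/(2 + √20) = 1588438 + 8/(2 + 2*√5)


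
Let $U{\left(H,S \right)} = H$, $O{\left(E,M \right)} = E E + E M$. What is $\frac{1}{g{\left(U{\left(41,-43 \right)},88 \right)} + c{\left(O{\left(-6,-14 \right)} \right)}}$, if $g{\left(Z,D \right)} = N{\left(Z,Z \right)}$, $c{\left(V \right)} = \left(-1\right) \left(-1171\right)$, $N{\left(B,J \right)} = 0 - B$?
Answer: $\frac{1}{1130} \approx 0.00088496$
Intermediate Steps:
$O{\left(E,M \right)} = E^{2} + E M$
$N{\left(B,J \right)} = - B$
$c{\left(V \right)} = 1171$
$g{\left(Z,D \right)} = - Z$
$\frac{1}{g{\left(U{\left(41,-43 \right)},88 \right)} + c{\left(O{\left(-6,-14 \right)} \right)}} = \frac{1}{\left(-1\right) 41 + 1171} = \frac{1}{-41 + 1171} = \frac{1}{1130}$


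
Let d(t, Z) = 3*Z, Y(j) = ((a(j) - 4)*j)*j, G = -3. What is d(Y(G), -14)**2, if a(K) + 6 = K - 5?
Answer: 1764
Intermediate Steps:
a(K) = -11 + K (a(K) = -6 + (K - 5) = -6 + (-5 + K) = -11 + K)
Y(j) = j**2*(-15 + j) (Y(j) = (((-11 + j) - 4)*j)*j = ((-15 + j)*j)*j = (j*(-15 + j))*j = j**2*(-15 + j))
d(Y(G), -14)**2 = (3*(-14))**2 = (-42)**2 = 1764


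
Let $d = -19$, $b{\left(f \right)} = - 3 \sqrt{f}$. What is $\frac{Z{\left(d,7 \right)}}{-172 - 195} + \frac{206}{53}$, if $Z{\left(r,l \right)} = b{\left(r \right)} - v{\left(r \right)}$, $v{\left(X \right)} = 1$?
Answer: $\frac{75655}{19451} + \frac{3 i \sqrt{19}}{367} \approx 3.8895 + 0.035631 i$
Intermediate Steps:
$Z{\left(r,l \right)} = -1 - 3 \sqrt{r}$ ($Z{\left(r,l \right)} = - 3 \sqrt{r} - 1 = -1 - 3 \sqrt{r}$)
$\frac{Z{\left(d,7 \right)}}{-172 - 195} + \frac{206}{53} = \frac{-1 - 3 \sqrt{-19}}{-172 - 195} + \frac{206}{53} = \frac{-1 - 3 i \sqrt{19}}{-367} + 206 \cdot \frac{1}{53} = \left(-1 - 3 i \sqrt{19}\right) \left(- \frac{1}{367}\right) + \frac{206}{53} = \left(\frac{1}{367} + \frac{3 i \sqrt{19}}{367}\right) + \frac{206}{53} = \frac{75655}{19451} + \frac{3 i \sqrt{19}}{367}$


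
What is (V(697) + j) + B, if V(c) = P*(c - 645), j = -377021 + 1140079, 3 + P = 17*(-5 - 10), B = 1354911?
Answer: 2104553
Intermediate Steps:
P = -258 (P = -3 + 17*(-5 - 10) = -3 + 17*(-15) = -3 - 255 = -258)
j = 763058
V(c) = 166410 - 258*c (V(c) = -258*(c - 645) = -258*(-645 + c) = 166410 - 258*c)
(V(697) + j) + B = ((166410 - 258*697) + 763058) + 1354911 = ((166410 - 179826) + 763058) + 1354911 = (-13416 + 763058) + 1354911 = 749642 + 1354911 = 2104553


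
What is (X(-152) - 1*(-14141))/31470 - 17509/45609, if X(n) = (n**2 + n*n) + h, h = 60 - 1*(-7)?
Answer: 367417519/239219205 ≈ 1.5359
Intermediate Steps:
h = 67 (h = 60 + 7 = 67)
X(n) = 67 + 2*n**2 (X(n) = (n**2 + n*n) + 67 = (n**2 + n**2) + 67 = 2*n**2 + 67 = 67 + 2*n**2)
(X(-152) - 1*(-14141))/31470 - 17509/45609 = ((67 + 2*(-152)**2) - 1*(-14141))/31470 - 17509/45609 = ((67 + 2*23104) + 14141)*(1/31470) - 17509*1/45609 = ((67 + 46208) + 14141)*(1/31470) - 17509/45609 = (46275 + 14141)*(1/31470) - 17509/45609 = 60416*(1/31470) - 17509/45609 = 30208/15735 - 17509/45609 = 367417519/239219205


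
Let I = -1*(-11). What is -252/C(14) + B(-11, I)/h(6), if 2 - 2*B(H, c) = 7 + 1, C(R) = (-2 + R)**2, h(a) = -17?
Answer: -107/68 ≈ -1.5735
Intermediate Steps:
I = 11
B(H, c) = -3 (B(H, c) = 1 - (7 + 1)/2 = 1 - 1/2*8 = 1 - 4 = -3)
-252/C(14) + B(-11, I)/h(6) = -252/(-2 + 14)**2 - 3/(-17) = -252/(12**2) - 3*(-1/17) = -252/144 + 3/17 = -252*1/144 + 3/17 = -7/4 + 3/17 = -107/68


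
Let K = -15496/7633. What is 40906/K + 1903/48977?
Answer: -7646164248329/379473796 ≈ -20149.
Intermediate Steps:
K = -15496/7633 (K = -15496*1/7633 = -15496/7633 ≈ -2.0301)
40906/K + 1903/48977 = 40906/(-15496/7633) + 1903/48977 = 40906*(-7633/15496) + 1903*(1/48977) = -156117749/7748 + 1903/48977 = -7646164248329/379473796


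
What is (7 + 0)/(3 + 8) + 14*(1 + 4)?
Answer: 777/11 ≈ 70.636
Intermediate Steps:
(7 + 0)/(3 + 8) + 14*(1 + 4) = 7/11 + 14*5 = 7*(1/11) + 70 = 7/11 + 70 = 777/11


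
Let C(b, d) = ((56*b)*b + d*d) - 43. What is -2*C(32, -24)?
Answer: -115754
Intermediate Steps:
C(b, d) = -43 + d² + 56*b² (C(b, d) = (56*b² + d²) - 43 = (d² + 56*b²) - 43 = -43 + d² + 56*b²)
-2*C(32, -24) = -2*(-43 + (-24)² + 56*32²) = -2*(-43 + 576 + 56*1024) = -2*(-43 + 576 + 57344) = -2*57877 = -115754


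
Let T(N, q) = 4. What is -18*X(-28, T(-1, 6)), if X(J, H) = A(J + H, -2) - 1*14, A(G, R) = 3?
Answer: 198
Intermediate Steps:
X(J, H) = -11 (X(J, H) = 3 - 1*14 = 3 - 14 = -11)
-18*X(-28, T(-1, 6)) = -18*(-11) = 198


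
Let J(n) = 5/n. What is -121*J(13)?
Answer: -605/13 ≈ -46.538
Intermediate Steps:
-121*J(13) = -605/13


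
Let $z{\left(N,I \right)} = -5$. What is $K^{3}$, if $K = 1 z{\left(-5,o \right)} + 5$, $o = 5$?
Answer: $0$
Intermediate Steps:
$K = 0$ ($K = 1 \left(-5\right) + 5 = -5 + 5 = 0$)
$K^{3} = 0^{3} = 0$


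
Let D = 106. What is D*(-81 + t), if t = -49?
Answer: -13780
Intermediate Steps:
D*(-81 + t) = 106*(-81 - 49) = 106*(-130) = -13780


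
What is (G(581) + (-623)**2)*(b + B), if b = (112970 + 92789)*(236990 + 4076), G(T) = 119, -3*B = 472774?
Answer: 19257621635727328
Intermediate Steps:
B = -472774/3 (B = -1/3*472774 = -472774/3 ≈ -1.5759e+5)
b = 49601499094 (b = 205759*241066 = 49601499094)
(G(581) + (-623)**2)*(b + B) = (119 + (-623)**2)*(49601499094 - 472774/3) = (119 + 388129)*(148804024508/3) = 388248*(148804024508/3) = 19257621635727328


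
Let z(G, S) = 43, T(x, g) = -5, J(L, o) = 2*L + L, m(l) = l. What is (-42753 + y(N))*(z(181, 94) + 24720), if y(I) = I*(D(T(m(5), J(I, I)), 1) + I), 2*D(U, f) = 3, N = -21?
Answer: -2097104181/2 ≈ -1.0486e+9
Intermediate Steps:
J(L, o) = 3*L
D(U, f) = 3/2 (D(U, f) = (½)*3 = 3/2)
y(I) = I*(3/2 + I)
(-42753 + y(N))*(z(181, 94) + 24720) = (-42753 + (½)*(-21)*(3 + 2*(-21)))*(43 + 24720) = (-42753 + (½)*(-21)*(3 - 42))*24763 = (-42753 + (½)*(-21)*(-39))*24763 = (-42753 + 819/2)*24763 = -84687/2*24763 = -2097104181/2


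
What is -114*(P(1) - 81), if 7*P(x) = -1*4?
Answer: 65094/7 ≈ 9299.1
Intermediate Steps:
P(x) = -4/7 (P(x) = (-1*4)/7 = (⅐)*(-4) = -4/7)
-114*(P(1) - 81) = -114*(-4/7 - 81) = -114*(-571/7) = 65094/7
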